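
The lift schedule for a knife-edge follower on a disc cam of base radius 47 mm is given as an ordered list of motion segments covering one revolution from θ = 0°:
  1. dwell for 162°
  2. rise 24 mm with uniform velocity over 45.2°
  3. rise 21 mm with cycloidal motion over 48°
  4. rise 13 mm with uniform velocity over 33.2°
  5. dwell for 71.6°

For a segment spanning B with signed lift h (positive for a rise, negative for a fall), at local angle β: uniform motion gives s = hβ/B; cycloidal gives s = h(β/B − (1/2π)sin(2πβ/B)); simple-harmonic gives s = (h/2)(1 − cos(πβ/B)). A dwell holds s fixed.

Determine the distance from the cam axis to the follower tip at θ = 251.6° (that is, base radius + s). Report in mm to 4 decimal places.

seg 1 [0°–162°] dwell: s stays 0.0000
seg 2 [162°–207.2°] uniform, h=24: full span → s += 24 → s = 24.0000
seg 3 [207.2°–255.2°] cycloidal, h=21: θ=251.6° here. β=44.4, B=48. 21·(0.9250 − sin(2π·0.9250)/(2π)) = 20.9424 → s = 44.9424
radial distance = base radius + s = 47 + 44.9424 = 91.9424

91.9424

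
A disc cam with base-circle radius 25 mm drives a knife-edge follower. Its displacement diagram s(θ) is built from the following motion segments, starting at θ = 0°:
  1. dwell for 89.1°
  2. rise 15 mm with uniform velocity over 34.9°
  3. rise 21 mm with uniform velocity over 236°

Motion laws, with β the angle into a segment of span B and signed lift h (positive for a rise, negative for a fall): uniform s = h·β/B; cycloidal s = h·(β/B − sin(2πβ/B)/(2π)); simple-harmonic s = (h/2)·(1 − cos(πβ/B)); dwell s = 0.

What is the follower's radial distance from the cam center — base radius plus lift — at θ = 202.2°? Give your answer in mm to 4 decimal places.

seg 1 [0°–89.1°] dwell: s stays 0.0000
seg 2 [89.1°–124°] uniform, h=15: full span → s += 15 → s = 15.0000
seg 3 [124°–360°] uniform, h=21: θ=202.2° here. β=78.2, B=236. 21·78.2/236 = 6.9585 → s = 21.9585
radial distance = base radius + s = 25 + 21.9585 = 46.9585

46.9585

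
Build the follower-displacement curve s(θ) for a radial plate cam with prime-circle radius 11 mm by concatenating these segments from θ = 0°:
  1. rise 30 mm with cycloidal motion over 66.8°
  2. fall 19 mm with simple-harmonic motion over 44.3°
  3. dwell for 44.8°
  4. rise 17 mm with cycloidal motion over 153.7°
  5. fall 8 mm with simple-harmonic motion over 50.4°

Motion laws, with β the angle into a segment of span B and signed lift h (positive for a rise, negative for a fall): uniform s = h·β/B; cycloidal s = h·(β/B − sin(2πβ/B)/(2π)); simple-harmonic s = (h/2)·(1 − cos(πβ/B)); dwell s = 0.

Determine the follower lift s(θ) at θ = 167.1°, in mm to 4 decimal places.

seg 1 [0°–66.8°] cycloidal, h=30: full span → s += 30 → s = 30.0000
seg 2 [66.8°–111.1°] simple-harmonic, h=-19: full span → s += -19 → s = 11.0000
seg 3 [111.1°–155.9°] dwell: s stays 11.0000
seg 4 [155.9°–309.6°] cycloidal, h=17: θ=167.1° here. β=11.2, B=153.7. 17·(0.0729 − sin(2π·0.0729)/(2π)) = 0.0428 → s = 11.0428

11.0428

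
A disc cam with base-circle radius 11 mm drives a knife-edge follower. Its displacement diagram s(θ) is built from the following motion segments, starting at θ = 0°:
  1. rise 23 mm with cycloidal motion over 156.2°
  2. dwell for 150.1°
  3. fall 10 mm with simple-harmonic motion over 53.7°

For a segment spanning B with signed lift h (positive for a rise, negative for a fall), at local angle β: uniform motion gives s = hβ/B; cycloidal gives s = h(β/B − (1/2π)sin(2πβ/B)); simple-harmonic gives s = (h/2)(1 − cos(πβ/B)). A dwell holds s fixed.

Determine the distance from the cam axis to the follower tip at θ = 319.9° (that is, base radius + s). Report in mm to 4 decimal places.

seg 1 [0°–156.2°] cycloidal, h=23: full span → s += 23 → s = 23.0000
seg 2 [156.2°–306.3°] dwell: s stays 23.0000
seg 3 [306.3°–360°] simple-harmonic, h=-10: θ=319.9° here. β=13.6, B=53.7. -10/2·(1 − cos(π·0.2533)) = -1.5008 → s = 21.4992
radial distance = base radius + s = 11 + 21.4992 = 32.4992

32.4992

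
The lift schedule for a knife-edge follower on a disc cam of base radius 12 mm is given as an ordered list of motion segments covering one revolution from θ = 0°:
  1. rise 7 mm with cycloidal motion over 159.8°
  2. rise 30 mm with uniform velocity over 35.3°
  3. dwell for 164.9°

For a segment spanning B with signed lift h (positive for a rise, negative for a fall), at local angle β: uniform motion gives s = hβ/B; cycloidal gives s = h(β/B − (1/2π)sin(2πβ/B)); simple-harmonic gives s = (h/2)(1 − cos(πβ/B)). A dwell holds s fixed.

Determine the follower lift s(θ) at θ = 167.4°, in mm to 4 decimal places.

seg 1 [0°–159.8°] cycloidal, h=7: full span → s += 7 → s = 7.0000
seg 2 [159.8°–195.1°] uniform, h=30: θ=167.4° here. β=7.6, B=35.3. 30·7.6/35.3 = 6.4589 → s = 13.4589

13.4589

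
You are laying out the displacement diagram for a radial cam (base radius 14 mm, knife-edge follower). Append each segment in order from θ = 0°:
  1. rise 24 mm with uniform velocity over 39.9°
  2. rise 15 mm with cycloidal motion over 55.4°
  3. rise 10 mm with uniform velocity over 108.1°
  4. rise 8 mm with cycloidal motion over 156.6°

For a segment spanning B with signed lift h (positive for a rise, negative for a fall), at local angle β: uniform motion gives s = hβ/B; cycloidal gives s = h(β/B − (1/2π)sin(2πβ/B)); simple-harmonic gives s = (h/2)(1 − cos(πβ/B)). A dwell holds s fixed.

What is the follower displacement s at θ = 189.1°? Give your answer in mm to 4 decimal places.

seg 1 [0°–39.9°] uniform, h=24: full span → s += 24 → s = 24.0000
seg 2 [39.9°–95.3°] cycloidal, h=15: full span → s += 15 → s = 39.0000
seg 3 [95.3°–203.4°] uniform, h=10: θ=189.1° here. β=93.8, B=108.1. 10·93.8/108.1 = 8.6772 → s = 47.6772

47.6772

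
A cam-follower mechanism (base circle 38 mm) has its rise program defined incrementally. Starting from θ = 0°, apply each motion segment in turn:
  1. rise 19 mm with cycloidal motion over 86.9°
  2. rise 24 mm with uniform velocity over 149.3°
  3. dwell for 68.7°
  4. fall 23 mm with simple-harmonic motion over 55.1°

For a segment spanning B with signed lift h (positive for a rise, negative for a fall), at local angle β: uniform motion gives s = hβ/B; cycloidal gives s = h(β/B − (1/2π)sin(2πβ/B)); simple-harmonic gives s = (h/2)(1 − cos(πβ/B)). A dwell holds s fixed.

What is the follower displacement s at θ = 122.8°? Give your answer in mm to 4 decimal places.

seg 1 [0°–86.9°] cycloidal, h=19: full span → s += 19 → s = 19.0000
seg 2 [86.9°–236.2°] uniform, h=24: θ=122.8° here. β=35.9, B=149.3. 24·35.9/149.3 = 5.7709 → s = 24.7709

24.7709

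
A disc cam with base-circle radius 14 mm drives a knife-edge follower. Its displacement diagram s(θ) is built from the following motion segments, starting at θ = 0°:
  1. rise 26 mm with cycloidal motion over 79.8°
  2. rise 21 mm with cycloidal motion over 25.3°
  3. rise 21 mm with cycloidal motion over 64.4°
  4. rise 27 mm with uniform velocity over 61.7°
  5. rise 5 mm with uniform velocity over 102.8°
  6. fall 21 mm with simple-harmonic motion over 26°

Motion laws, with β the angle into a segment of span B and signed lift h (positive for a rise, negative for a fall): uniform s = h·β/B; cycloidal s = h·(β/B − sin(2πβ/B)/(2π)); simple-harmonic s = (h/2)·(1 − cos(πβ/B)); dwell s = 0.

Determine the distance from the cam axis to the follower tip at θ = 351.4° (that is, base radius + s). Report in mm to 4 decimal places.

seg 1 [0°–79.8°] cycloidal, h=26: full span → s += 26 → s = 26.0000
seg 2 [79.8°–105.1°] cycloidal, h=21: full span → s += 21 → s = 47.0000
seg 3 [105.1°–169.5°] cycloidal, h=21: full span → s += 21 → s = 68.0000
seg 4 [169.5°–231.2°] uniform, h=27: full span → s += 27 → s = 95.0000
seg 5 [231.2°–334°] uniform, h=5: full span → s += 5 → s = 100.0000
seg 6 [334°–360°] simple-harmonic, h=-21: θ=351.4° here. β=17.4, B=26. -21/2·(1 − cos(π·0.6692)) = -15.8231 → s = 84.1769
radial distance = base radius + s = 14 + 84.1769 = 98.1769

98.1769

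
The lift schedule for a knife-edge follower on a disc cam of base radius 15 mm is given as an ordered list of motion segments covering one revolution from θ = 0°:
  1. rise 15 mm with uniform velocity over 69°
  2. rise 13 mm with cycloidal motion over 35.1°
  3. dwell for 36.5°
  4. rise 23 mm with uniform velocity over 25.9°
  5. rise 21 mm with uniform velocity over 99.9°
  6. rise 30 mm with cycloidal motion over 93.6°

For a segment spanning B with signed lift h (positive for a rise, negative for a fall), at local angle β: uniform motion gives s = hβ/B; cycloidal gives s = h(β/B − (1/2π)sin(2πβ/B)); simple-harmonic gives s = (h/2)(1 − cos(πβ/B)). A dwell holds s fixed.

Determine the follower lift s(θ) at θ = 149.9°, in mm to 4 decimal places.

seg 1 [0°–69°] uniform, h=15: full span → s += 15 → s = 15.0000
seg 2 [69°–104.1°] cycloidal, h=13: full span → s += 13 → s = 28.0000
seg 3 [104.1°–140.6°] dwell: s stays 28.0000
seg 4 [140.6°–166.5°] uniform, h=23: θ=149.9° here. β=9.3, B=25.9. 23·9.3/25.9 = 8.2587 → s = 36.2587

36.2587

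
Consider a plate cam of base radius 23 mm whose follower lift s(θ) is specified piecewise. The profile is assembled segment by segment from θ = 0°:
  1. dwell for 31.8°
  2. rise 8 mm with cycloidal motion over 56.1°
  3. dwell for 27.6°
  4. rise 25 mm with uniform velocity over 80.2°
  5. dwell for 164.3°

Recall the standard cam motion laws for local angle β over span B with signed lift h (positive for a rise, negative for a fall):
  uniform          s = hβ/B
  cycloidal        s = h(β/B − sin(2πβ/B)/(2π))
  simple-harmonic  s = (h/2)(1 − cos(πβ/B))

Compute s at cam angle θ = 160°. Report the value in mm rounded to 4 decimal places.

seg 1 [0°–31.8°] dwell: s stays 0.0000
seg 2 [31.8°–87.9°] cycloidal, h=8: full span → s += 8 → s = 8.0000
seg 3 [87.9°–115.5°] dwell: s stays 8.0000
seg 4 [115.5°–195.7°] uniform, h=25: θ=160° here. β=44.5, B=80.2. 25·44.5/80.2 = 13.8716 → s = 21.8716

21.8716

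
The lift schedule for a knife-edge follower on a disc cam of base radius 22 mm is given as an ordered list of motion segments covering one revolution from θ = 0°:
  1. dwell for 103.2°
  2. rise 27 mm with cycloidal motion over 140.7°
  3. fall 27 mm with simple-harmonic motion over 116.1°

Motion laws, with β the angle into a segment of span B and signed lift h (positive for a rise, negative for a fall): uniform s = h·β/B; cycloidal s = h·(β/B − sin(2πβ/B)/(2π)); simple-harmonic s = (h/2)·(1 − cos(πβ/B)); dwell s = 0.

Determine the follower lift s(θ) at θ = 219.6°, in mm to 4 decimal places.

seg 1 [0°–103.2°] dwell: s stays 0.0000
seg 2 [103.2°–243.9°] cycloidal, h=27: θ=219.6° here. β=116.4, B=140.7. 27·(0.8273 − sin(2π·0.8273)/(2π)) = 26.1372 → s = 26.1372

26.1372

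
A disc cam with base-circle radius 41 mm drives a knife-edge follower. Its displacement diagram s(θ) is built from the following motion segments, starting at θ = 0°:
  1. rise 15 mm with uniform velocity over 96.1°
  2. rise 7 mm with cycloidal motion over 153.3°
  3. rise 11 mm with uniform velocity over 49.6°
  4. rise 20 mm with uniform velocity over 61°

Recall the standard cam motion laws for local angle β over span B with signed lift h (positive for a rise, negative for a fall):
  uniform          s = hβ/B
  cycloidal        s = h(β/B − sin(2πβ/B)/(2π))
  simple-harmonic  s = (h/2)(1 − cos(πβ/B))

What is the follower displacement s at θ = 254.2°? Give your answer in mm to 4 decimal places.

seg 1 [0°–96.1°] uniform, h=15: full span → s += 15 → s = 15.0000
seg 2 [96.1°–249.4°] cycloidal, h=7: full span → s += 7 → s = 22.0000
seg 3 [249.4°–299°] uniform, h=11: θ=254.2° here. β=4.8, B=49.6. 11·4.8/49.6 = 1.0645 → s = 23.0645

23.0645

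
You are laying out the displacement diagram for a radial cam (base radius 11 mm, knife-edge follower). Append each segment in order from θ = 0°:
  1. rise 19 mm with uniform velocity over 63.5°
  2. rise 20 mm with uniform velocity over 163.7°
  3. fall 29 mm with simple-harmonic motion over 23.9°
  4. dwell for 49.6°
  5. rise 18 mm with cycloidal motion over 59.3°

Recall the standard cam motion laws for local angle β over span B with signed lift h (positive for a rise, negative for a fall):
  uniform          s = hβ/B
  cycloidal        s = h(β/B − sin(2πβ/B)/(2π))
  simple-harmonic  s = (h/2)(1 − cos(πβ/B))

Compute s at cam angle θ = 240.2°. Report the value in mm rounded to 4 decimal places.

seg 1 [0°–63.5°] uniform, h=19: full span → s += 19 → s = 19.0000
seg 2 [63.5°–227.2°] uniform, h=20: full span → s += 20 → s = 39.0000
seg 3 [227.2°–251.1°] simple-harmonic, h=-29: θ=240.2° here. β=13, B=23.9. -29/2·(1 − cos(π·0.5439)) = -16.4949 → s = 22.5051

22.5051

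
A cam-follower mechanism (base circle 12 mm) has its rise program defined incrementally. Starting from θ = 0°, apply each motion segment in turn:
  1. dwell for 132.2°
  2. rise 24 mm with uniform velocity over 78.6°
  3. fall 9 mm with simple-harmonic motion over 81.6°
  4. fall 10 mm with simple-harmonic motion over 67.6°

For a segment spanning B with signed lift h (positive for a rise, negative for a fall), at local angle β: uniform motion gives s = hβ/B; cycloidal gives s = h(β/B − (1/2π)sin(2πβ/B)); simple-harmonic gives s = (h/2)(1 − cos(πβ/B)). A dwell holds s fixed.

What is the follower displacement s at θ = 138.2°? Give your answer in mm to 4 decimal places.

seg 1 [0°–132.2°] dwell: s stays 0.0000
seg 2 [132.2°–210.8°] uniform, h=24: θ=138.2° here. β=6, B=78.6. 24·6/78.6 = 1.8321 → s = 1.8321

1.8321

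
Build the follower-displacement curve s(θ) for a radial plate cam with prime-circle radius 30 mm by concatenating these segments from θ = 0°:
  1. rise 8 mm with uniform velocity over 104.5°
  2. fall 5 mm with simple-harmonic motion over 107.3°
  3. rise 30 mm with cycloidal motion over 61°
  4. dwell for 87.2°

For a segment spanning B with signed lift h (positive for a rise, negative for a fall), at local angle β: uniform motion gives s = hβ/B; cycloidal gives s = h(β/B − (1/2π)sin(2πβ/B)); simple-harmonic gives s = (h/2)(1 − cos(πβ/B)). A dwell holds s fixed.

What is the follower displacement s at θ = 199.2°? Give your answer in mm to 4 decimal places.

seg 1 [0°–104.5°] uniform, h=8: full span → s += 8 → s = 8.0000
seg 2 [104.5°–211.8°] simple-harmonic, h=-5: θ=199.2° here. β=94.7, B=107.3. -5/2·(1 − cos(π·0.8826)) = -4.8318 → s = 3.1682

3.1682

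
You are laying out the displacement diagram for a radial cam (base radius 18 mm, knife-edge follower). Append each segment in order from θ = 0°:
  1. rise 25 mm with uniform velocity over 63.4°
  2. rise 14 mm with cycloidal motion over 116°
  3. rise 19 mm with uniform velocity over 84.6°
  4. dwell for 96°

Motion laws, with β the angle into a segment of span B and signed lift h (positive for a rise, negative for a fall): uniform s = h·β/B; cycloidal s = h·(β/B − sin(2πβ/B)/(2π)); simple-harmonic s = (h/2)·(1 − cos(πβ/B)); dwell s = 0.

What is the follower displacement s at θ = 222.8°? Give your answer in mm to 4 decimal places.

seg 1 [0°–63.4°] uniform, h=25: full span → s += 25 → s = 25.0000
seg 2 [63.4°–179.4°] cycloidal, h=14: full span → s += 14 → s = 39.0000
seg 3 [179.4°–264°] uniform, h=19: θ=222.8° here. β=43.4, B=84.6. 19·43.4/84.6 = 9.7470 → s = 48.7470

48.7470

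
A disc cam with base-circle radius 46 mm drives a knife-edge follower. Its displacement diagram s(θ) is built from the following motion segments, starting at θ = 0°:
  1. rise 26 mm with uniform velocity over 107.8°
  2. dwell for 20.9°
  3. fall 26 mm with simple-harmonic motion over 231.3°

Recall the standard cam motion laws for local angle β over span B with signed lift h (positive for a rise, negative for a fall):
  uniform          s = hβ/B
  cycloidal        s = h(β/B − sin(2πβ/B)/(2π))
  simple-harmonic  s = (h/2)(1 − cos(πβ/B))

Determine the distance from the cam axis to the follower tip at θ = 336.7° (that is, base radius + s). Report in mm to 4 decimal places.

seg 1 [0°–107.8°] uniform, h=26: full span → s += 26 → s = 26.0000
seg 2 [107.8°–128.7°] dwell: s stays 26.0000
seg 3 [128.7°–360°] simple-harmonic, h=-26: θ=336.7° here. β=208, B=231.3. -26/2·(1 − cos(π·0.8993)) = -25.3544 → s = 0.6456
radial distance = base radius + s = 46 + 0.6456 = 46.6456

46.6456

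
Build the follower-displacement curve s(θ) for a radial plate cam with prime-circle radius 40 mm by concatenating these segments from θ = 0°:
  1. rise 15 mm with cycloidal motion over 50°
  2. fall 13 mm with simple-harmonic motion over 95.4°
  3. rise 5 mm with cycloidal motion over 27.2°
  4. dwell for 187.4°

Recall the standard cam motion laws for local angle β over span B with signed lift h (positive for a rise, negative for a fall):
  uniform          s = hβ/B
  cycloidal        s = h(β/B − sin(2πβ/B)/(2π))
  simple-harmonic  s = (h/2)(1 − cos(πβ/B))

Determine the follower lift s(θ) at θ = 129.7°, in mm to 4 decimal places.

seg 1 [0°–50°] cycloidal, h=15: full span → s += 15 → s = 15.0000
seg 2 [50°–145.4°] simple-harmonic, h=-13: θ=129.7° here. β=79.7, B=95.4. -13/2·(1 − cos(π·0.8354)) = -12.1504 → s = 2.8496

2.8496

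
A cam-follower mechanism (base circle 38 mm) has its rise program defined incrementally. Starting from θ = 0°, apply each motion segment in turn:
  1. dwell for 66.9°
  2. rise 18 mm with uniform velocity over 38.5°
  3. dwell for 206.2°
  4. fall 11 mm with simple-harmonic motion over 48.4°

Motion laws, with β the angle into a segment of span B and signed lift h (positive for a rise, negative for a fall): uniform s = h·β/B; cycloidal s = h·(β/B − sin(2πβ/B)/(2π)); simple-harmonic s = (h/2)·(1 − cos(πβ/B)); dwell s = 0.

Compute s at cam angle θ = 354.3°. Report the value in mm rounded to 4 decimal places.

seg 1 [0°–66.9°] dwell: s stays 0.0000
seg 2 [66.9°–105.4°] uniform, h=18: full span → s += 18 → s = 18.0000
seg 3 [105.4°–311.6°] dwell: s stays 18.0000
seg 4 [311.6°–360°] simple-harmonic, h=-11: θ=354.3° here. β=42.7, B=48.4. -11/2·(1 − cos(π·0.8822)) = -10.6278 → s = 7.3722

7.3722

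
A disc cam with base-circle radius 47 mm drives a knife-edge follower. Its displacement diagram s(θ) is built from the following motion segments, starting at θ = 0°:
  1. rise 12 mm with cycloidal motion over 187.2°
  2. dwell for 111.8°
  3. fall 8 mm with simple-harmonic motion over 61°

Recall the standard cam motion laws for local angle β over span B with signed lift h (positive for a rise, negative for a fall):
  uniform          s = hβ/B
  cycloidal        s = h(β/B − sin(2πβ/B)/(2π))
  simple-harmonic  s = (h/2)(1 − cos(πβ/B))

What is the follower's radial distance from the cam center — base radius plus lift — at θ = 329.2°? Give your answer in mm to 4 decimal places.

seg 1 [0°–187.2°] cycloidal, h=12: full span → s += 12 → s = 12.0000
seg 2 [187.2°–299°] dwell: s stays 12.0000
seg 3 [299°–360°] simple-harmonic, h=-8: θ=329.2° here. β=30.2, B=61. -8/2·(1 − cos(π·0.4951)) = -3.9382 → s = 8.0618
radial distance = base radius + s = 47 + 8.0618 = 55.0618

55.0618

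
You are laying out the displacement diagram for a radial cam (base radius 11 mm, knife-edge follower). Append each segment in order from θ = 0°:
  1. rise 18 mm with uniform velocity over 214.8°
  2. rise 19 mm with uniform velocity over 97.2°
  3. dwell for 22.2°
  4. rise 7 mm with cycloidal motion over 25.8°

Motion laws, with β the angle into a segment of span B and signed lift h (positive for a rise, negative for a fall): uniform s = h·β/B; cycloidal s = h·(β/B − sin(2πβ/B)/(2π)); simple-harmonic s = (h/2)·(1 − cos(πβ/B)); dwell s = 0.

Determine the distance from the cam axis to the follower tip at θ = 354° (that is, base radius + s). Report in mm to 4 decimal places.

seg 1 [0°–214.8°] uniform, h=18: full span → s += 18 → s = 18.0000
seg 2 [214.8°–312°] uniform, h=19: full span → s += 19 → s = 37.0000
seg 3 [312°–334.2°] dwell: s stays 37.0000
seg 4 [334.2°–360°] cycloidal, h=7: θ=354° here. β=19.8, B=25.8. 7·(0.7674 − sin(2π·0.7674)/(2π)) = 6.4795 → s = 43.4795
radial distance = base radius + s = 11 + 43.4795 = 54.4795

54.4795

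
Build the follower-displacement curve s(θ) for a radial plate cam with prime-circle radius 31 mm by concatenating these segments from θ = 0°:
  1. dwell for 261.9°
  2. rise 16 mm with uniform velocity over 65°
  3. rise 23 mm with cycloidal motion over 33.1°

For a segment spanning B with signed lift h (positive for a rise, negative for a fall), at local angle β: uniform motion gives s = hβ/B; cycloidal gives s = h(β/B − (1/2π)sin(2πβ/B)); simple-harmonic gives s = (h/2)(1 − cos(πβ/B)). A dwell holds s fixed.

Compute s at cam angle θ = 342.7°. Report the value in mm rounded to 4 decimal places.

seg 1 [0°–261.9°] dwell: s stays 0.0000
seg 2 [261.9°–326.9°] uniform, h=16: full span → s += 16 → s = 16.0000
seg 3 [326.9°–360°] cycloidal, h=23: θ=342.7° here. β=15.8, B=33.1. 23·(0.4773 − sin(2π·0.4773)/(2π)) = 10.4595 → s = 26.4595

26.4595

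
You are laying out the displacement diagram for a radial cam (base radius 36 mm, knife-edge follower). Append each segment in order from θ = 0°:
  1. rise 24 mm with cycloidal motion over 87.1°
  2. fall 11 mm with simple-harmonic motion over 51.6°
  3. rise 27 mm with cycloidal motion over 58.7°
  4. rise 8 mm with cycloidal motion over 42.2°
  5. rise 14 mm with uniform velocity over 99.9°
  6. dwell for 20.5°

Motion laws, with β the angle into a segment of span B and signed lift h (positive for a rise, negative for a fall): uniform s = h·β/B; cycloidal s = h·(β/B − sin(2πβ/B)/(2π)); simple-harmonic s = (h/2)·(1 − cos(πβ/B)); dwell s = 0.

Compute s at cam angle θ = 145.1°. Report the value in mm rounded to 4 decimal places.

seg 1 [0°–87.1°] cycloidal, h=24: full span → s += 24 → s = 24.0000
seg 2 [87.1°–138.7°] simple-harmonic, h=-11: full span → s += -11 → s = 13.0000
seg 3 [138.7°–197.4°] cycloidal, h=27: θ=145.1° here. β=6.4, B=58.7. 27·(0.1090 − sin(2π·0.1090)/(2π)) = 0.2249 → s = 13.2249

13.2249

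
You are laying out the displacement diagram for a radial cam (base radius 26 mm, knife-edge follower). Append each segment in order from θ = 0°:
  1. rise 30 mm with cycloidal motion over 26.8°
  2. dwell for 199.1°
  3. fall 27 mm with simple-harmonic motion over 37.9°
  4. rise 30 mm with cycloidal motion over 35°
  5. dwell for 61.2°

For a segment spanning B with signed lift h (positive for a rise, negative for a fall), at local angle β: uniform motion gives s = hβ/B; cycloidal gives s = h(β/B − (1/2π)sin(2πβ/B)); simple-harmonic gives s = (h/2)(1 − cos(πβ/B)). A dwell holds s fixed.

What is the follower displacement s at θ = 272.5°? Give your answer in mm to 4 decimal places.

seg 1 [0°–26.8°] cycloidal, h=30: full span → s += 30 → s = 30.0000
seg 2 [26.8°–225.9°] dwell: s stays 30.0000
seg 3 [225.9°–263.8°] simple-harmonic, h=-27: full span → s += -27 → s = 3.0000
seg 4 [263.8°–298.8°] cycloidal, h=30: θ=272.5° here. β=8.7, B=35. 30·(0.2486 − sin(2π·0.2486)/(2π)) = 2.6827 → s = 5.6827

5.6827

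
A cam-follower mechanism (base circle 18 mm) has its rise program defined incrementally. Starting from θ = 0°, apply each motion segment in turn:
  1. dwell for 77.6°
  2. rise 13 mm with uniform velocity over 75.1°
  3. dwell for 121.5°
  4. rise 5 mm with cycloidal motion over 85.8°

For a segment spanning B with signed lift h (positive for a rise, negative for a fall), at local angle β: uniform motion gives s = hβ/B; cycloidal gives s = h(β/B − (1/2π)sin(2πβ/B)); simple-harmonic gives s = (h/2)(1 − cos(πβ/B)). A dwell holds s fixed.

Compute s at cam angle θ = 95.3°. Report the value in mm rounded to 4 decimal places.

seg 1 [0°–77.6°] dwell: s stays 0.0000
seg 2 [77.6°–152.7°] uniform, h=13: θ=95.3° here. β=17.7, B=75.1. 13·17.7/75.1 = 3.0639 → s = 3.0639

3.0639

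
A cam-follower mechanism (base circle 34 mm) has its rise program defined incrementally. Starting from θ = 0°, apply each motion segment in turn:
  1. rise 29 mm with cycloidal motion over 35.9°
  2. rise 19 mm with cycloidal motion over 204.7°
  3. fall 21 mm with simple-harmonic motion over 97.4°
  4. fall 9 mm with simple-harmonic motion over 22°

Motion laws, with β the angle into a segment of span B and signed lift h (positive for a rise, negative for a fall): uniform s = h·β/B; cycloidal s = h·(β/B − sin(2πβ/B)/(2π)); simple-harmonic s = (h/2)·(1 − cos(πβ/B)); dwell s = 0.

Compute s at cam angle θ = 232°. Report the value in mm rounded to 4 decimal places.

seg 1 [0°–35.9°] cycloidal, h=29: full span → s += 29 → s = 29.0000
seg 2 [35.9°–240.6°] cycloidal, h=19: θ=232° here. β=196.1, B=204.7. 19·(0.9580 − sin(2π·0.9580)/(2π)) = 18.9908 → s = 47.9908

47.9908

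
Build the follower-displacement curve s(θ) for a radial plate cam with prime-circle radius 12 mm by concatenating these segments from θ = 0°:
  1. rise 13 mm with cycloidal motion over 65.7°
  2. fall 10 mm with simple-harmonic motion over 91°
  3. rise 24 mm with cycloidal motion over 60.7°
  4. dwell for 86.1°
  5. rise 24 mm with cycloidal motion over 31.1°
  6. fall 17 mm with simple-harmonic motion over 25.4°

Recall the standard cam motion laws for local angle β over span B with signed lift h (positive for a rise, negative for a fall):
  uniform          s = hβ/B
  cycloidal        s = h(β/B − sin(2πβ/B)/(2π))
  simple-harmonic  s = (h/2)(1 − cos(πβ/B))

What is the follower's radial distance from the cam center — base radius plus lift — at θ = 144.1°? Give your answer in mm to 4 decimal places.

seg 1 [0°–65.7°] cycloidal, h=13: full span → s += 13 → s = 13.0000
seg 2 [65.7°–156.7°] simple-harmonic, h=-10: θ=144.1° here. β=78.4, B=91. -10/2·(1 − cos(π·0.8615)) = -9.5344 → s = 3.4656
radial distance = base radius + s = 12 + 3.4656 = 15.4656

15.4656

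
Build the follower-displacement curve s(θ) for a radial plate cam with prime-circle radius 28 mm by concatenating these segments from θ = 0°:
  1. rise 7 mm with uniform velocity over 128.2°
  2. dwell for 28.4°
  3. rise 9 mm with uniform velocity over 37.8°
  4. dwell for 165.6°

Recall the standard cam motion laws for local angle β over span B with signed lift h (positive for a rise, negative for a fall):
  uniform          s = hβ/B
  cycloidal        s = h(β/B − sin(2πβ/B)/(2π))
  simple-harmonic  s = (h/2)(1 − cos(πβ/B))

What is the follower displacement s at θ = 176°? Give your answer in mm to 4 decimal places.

seg 1 [0°–128.2°] uniform, h=7: full span → s += 7 → s = 7.0000
seg 2 [128.2°–156.6°] dwell: s stays 7.0000
seg 3 [156.6°–194.4°] uniform, h=9: θ=176° here. β=19.4, B=37.8. 9·19.4/37.8 = 4.6190 → s = 11.6190

11.6190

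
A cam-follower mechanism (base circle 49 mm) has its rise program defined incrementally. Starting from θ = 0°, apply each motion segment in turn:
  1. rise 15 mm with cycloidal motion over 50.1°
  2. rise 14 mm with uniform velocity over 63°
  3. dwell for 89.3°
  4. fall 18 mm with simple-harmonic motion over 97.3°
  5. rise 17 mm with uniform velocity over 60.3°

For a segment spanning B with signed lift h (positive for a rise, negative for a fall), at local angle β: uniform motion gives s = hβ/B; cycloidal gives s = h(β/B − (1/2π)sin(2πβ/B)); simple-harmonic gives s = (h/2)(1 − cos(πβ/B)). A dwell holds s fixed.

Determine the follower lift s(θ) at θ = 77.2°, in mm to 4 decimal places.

seg 1 [0°–50.1°] cycloidal, h=15: full span → s += 15 → s = 15.0000
seg 2 [50.1°–113.1°] uniform, h=14: θ=77.2° here. β=27.1, B=63. 14·27.1/63 = 6.0222 → s = 21.0222

21.0222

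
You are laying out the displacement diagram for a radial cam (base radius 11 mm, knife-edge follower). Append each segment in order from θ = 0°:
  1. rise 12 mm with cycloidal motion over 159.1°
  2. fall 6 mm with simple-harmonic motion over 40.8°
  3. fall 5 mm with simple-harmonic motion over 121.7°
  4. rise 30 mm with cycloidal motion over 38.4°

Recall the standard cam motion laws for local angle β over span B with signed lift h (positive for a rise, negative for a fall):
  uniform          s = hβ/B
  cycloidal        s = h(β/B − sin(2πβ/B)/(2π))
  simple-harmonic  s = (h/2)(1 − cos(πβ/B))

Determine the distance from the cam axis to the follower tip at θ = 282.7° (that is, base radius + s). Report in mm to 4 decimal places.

seg 1 [0°–159.1°] cycloidal, h=12: full span → s += 12 → s = 12.0000
seg 2 [159.1°–199.9°] simple-harmonic, h=-6: full span → s += -6 → s = 6.0000
seg 3 [199.9°–321.6°] simple-harmonic, h=-5: θ=282.7° here. β=82.8, B=121.7. -5/2·(1 − cos(π·0.6804)) = -3.8420 → s = 2.1580
radial distance = base radius + s = 11 + 2.1580 = 13.1580

13.1580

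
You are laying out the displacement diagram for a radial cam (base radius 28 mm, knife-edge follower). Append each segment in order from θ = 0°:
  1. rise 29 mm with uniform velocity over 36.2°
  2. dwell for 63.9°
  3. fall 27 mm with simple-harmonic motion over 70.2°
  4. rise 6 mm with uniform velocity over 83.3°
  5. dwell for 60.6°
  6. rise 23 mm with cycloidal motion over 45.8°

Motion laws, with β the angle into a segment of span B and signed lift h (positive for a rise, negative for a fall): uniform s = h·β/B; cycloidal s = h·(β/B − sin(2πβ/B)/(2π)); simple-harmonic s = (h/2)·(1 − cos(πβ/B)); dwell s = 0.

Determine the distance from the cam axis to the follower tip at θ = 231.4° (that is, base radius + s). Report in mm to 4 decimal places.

seg 1 [0°–36.2°] uniform, h=29: full span → s += 29 → s = 29.0000
seg 2 [36.2°–100.1°] dwell: s stays 29.0000
seg 3 [100.1°–170.3°] simple-harmonic, h=-27: full span → s += -27 → s = 2.0000
seg 4 [170.3°–253.6°] uniform, h=6: θ=231.4° here. β=61.1, B=83.3. 6·61.1/83.3 = 4.4010 → s = 6.4010
radial distance = base radius + s = 28 + 6.4010 = 34.4010

34.4010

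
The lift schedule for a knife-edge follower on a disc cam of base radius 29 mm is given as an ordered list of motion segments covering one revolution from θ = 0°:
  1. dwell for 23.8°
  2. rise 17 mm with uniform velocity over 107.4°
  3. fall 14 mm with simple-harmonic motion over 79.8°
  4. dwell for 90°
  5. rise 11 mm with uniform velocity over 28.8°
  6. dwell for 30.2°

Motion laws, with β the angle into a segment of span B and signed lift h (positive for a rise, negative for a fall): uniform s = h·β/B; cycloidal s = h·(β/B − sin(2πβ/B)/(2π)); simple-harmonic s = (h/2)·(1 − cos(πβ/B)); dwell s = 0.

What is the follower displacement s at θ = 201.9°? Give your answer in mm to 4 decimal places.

seg 1 [0°–23.8°] dwell: s stays 0.0000
seg 2 [23.8°–131.2°] uniform, h=17: full span → s += 17 → s = 17.0000
seg 3 [131.2°–211°] simple-harmonic, h=-14: θ=201.9° here. β=70.7, B=79.8. -14/2·(1 − cos(π·0.8860)) = -13.5556 → s = 3.4444

3.4444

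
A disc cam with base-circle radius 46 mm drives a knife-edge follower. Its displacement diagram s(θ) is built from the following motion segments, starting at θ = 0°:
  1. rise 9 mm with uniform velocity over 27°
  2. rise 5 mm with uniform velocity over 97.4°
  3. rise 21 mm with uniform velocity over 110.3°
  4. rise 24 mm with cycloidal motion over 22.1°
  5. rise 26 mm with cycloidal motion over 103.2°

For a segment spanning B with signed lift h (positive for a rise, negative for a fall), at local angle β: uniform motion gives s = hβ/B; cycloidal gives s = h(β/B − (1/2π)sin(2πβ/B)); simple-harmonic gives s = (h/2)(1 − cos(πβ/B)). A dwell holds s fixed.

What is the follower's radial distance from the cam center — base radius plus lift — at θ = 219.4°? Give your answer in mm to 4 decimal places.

seg 1 [0°–27°] uniform, h=9: full span → s += 9 → s = 9.0000
seg 2 [27°–124.4°] uniform, h=5: full span → s += 5 → s = 14.0000
seg 3 [124.4°–234.7°] uniform, h=21: θ=219.4° here. β=95, B=110.3. 21·95/110.3 = 18.0870 → s = 32.0870
radial distance = base radius + s = 46 + 32.0870 = 78.0870

78.0870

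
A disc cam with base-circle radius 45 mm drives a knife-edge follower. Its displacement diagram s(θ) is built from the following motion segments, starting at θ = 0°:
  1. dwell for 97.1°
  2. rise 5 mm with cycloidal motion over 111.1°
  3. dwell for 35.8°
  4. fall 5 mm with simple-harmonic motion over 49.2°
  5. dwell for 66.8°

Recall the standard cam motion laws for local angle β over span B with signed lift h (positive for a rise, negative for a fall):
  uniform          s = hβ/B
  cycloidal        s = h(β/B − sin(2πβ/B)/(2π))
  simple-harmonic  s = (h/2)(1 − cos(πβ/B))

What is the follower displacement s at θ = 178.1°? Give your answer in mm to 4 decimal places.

seg 1 [0°–97.1°] dwell: s stays 0.0000
seg 2 [97.1°–208.2°] cycloidal, h=5: θ=178.1° here. β=81, B=111.1. 5·(0.7291 − sin(2π·0.7291)/(2π)) = 4.4343 → s = 4.4343

4.4343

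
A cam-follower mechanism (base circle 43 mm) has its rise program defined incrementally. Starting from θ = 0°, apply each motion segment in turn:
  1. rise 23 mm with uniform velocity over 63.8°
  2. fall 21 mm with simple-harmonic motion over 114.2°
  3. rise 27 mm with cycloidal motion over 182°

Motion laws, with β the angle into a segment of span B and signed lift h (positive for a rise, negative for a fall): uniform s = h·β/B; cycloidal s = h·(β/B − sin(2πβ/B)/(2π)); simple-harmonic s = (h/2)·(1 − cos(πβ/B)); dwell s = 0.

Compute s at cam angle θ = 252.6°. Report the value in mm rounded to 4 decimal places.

seg 1 [0°–63.8°] uniform, h=23: full span → s += 23 → s = 23.0000
seg 2 [63.8°–178°] simple-harmonic, h=-21: full span → s += -21 → s = 2.0000
seg 3 [178°–360°] cycloidal, h=27: θ=252.6° here. β=74.6, B=182. 27·(0.4099 − sin(2π·0.4099)/(2π)) = 8.7620 → s = 10.7620

10.7620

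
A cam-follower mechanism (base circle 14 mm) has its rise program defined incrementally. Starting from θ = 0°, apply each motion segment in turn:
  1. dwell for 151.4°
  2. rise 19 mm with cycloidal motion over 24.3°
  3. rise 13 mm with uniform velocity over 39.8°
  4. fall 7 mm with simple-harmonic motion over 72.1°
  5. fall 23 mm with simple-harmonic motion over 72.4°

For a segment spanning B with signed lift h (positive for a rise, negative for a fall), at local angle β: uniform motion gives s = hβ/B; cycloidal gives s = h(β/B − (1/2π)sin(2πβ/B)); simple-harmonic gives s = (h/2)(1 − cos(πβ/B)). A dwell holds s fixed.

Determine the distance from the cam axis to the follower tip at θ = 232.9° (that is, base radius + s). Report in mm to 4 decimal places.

seg 1 [0°–151.4°] dwell: s stays 0.0000
seg 2 [151.4°–175.7°] cycloidal, h=19: full span → s += 19 → s = 19.0000
seg 3 [175.7°–215.5°] uniform, h=13: full span → s += 13 → s = 32.0000
seg 4 [215.5°–287.6°] simple-harmonic, h=-7: θ=232.9° here. β=17.4, B=72.1. -7/2·(1 − cos(π·0.2413)) = -0.9587 → s = 31.0413
radial distance = base radius + s = 14 + 31.0413 = 45.0413

45.0413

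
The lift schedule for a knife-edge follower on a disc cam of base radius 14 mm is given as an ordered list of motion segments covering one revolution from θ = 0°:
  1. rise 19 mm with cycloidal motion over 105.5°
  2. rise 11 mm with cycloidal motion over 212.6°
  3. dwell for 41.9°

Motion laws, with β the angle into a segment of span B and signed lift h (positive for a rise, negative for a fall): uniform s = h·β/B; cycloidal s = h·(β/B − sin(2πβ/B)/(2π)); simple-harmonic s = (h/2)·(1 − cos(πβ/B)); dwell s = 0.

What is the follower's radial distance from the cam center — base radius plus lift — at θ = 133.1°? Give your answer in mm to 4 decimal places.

seg 1 [0°–105.5°] cycloidal, h=19: full span → s += 19 → s = 19.0000
seg 2 [105.5°–318.1°] cycloidal, h=11: θ=133.1° here. β=27.6, B=212.6. 11·(0.1298 − sin(2π·0.1298)/(2π)) = 0.1532 → s = 19.1532
radial distance = base radius + s = 14 + 19.1532 = 33.1532

33.1532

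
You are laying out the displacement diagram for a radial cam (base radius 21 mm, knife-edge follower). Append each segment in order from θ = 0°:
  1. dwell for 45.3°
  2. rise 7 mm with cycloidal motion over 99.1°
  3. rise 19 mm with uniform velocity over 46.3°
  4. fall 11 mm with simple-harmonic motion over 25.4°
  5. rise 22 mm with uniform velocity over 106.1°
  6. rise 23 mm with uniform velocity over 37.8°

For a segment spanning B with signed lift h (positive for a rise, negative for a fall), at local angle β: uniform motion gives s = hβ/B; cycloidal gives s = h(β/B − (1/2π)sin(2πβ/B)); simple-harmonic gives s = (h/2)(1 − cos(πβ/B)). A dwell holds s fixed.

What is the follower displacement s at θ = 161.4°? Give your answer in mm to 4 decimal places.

seg 1 [0°–45.3°] dwell: s stays 0.0000
seg 2 [45.3°–144.4°] cycloidal, h=7: full span → s += 7 → s = 7.0000
seg 3 [144.4°–190.7°] uniform, h=19: θ=161.4° here. β=17, B=46.3. 19·17/46.3 = 6.9762 → s = 13.9762

13.9762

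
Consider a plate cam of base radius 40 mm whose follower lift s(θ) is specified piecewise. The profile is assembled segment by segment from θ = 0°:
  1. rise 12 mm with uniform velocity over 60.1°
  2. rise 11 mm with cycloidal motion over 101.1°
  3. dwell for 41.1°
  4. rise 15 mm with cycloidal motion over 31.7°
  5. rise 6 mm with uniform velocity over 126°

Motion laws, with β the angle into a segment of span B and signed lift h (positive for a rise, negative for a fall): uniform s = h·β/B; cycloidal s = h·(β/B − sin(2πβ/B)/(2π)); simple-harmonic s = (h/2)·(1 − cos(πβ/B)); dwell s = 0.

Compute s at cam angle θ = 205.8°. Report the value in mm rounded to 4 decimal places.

seg 1 [0°–60.1°] uniform, h=12: full span → s += 12 → s = 12.0000
seg 2 [60.1°–161.2°] cycloidal, h=11: full span → s += 11 → s = 23.0000
seg 3 [161.2°–202.3°] dwell: s stays 23.0000
seg 4 [202.3°–234°] cycloidal, h=15: θ=205.8° here. β=3.5, B=31.7. 15·(0.1104 − sin(2π·0.1104)/(2π)) = 0.1297 → s = 23.1297

23.1297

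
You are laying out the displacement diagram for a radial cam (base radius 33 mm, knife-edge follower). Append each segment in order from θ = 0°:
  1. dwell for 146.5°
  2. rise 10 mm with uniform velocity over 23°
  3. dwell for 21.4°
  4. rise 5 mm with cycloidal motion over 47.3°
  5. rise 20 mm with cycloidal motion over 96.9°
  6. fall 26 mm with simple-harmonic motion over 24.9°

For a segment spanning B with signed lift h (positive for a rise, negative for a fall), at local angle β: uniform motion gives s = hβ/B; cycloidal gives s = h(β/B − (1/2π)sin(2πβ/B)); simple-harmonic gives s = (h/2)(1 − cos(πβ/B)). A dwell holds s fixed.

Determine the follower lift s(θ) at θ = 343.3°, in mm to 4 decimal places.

seg 1 [0°–146.5°] dwell: s stays 0.0000
seg 2 [146.5°–169.5°] uniform, h=10: full span → s += 10 → s = 10.0000
seg 3 [169.5°–190.9°] dwell: s stays 10.0000
seg 4 [190.9°–238.2°] cycloidal, h=5: full span → s += 5 → s = 15.0000
seg 5 [238.2°–335.1°] cycloidal, h=20: full span → s += 20 → s = 35.0000
seg 6 [335.1°–360°] simple-harmonic, h=-26: θ=343.3° here. β=8.2, B=24.9. -26/2·(1 − cos(π·0.3293)) = -6.3585 → s = 28.6415

28.6415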